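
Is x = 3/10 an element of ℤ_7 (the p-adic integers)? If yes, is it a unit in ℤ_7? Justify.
x ∈ ℤ_7^× (unit); v_7(x) = 0

ℤ_7 = {x ∈ ℚ_7 : v_7(x) ≥ 0} and ℤ_7^× = {x ∈ ℤ_7 : v_7(x) = 0}. Here v_7(3/10) = v_7(num) − v_7(den) = 0; compare against these criteria.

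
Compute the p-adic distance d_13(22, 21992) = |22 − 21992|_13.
d_13(22, 21992) = 1/2197

Step 1 — x − y = 22 − 21992 = -21970. Step 2 — v_13(-21970) = 3 (factor: -21970 = −(13^3 · 10); the sign does not affect v_p). Step 3 — |x − y|_13 = 13^{-3} = 1/2197.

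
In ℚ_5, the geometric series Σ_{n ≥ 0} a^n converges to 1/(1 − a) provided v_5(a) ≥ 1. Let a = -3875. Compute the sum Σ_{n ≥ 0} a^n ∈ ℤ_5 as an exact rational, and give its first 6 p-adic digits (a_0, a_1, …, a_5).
Σ a^n = 1/(1 − a) = 1/3876;  first 6 digits = (1, 0, 0, 4, 3, 3)

v_5(a) = 3 ≥ 1, so the series converges in ℤ_5 to 1/(1 − a) = 1/(1 − (-3875)) = 1/3876. Expand this rational in ℤ_5: compute digits iteratively via d_i = x_i mod 5, x_{i+1} = (x_i − d_i)/5. The first 6 digits are (1, 0, 0, 4, 3, 3).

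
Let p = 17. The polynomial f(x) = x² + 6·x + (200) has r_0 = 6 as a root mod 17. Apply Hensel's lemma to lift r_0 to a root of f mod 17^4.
r_3 = 43373 (mod 83521)

Hensel: r_{i+1} = r_i − f(r_i)·(f′(r_i))^{-1} mod 17^{i+2}, f′(x) = 2x + 6. Iterate:
  r_0 = 6 (mod 17)
  r_1 = 23 (mod 289)
  r_2 = 4069 (mod 4913)
  r_3 = 43373 (mod 83521)
Final: r = 43373 satisfies f(r) ≡ 0 mod 17^4.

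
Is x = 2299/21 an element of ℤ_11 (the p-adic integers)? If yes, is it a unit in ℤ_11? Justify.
x ∈ ℤ_11 but not a unit; v_11(x) = 2 > 0

ℤ_11 = {x ∈ ℚ_11 : v_11(x) ≥ 0} and ℤ_11^× = {x ∈ ℤ_11 : v_11(x) = 0}. Here v_11(2299/21) = v_11(num) − v_11(den) = 2; compare against these criteria.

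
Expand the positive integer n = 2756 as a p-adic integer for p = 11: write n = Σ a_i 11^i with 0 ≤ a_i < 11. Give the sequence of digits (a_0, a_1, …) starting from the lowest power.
(a_0, a_1, …) = (6, 8, 0, 2)

Repeated division by 11 gives the digits low-to-high: 2756 = 6 + 8·11^1 + 2·11^3. Digit sequence: (6, 8, 0, 2).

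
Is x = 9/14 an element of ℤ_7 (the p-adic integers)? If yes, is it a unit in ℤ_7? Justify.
x ∉ ℤ_7 (v_7(x) = -1 < 0)

ℤ_7 = {x ∈ ℚ_7 : v_7(x) ≥ 0} and ℤ_7^× = {x ∈ ℤ_7 : v_7(x) = 0}. Here v_7(9/14) = v_7(num) − v_7(den) = -1; compare against these criteria.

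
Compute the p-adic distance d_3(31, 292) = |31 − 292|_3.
d_3(31, 292) = 1/9

Step 1 — x − y = 31 − 292 = -261. Step 2 — v_3(-261) = 2 (factor: -261 = −(3^2 · 29); the sign does not affect v_p). Step 3 — |x − y|_3 = 3^{-2} = 1/9.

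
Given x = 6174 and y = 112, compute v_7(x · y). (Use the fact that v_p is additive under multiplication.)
v_7(691488) = 4

v_p(x) = 3 (factor: 6174 = 7^3 · 18); v_p(y) = 1 (factor: 112 = 7^1 · 16). Additivity: v_p(xy) = v_p(x) + v_p(y) = 3 + 1 = 4. (Direct check: xy = 691488 = 7^4 · (288).)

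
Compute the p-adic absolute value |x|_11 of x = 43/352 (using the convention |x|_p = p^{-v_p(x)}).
|43/352|_11 = 11

Step 1 — compute v_11(x) by factoring powers of 11 out of the numerator and denominator: v_11(43/352) = -1. Step 2 — apply |x|_p = p^{-v_p(x)} = 11^{1} = 11.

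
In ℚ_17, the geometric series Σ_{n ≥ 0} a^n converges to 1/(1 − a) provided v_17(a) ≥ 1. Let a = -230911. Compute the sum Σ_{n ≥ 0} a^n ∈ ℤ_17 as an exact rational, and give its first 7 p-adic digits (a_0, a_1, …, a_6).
Σ a^n = 1/(1 − a) = 1/230912;  first 7 digits = (1, 0, 0, 4, 14, 16, 15)

v_17(a) = 3 ≥ 1, so the series converges in ℤ_17 to 1/(1 − a) = 1/(1 − (-230911)) = 1/230912. Expand this rational in ℤ_17: compute digits iteratively via d_i = x_i mod 17, x_{i+1} = (x_i − d_i)/17. The first 7 digits are (1, 0, 0, 4, 14, 16, 15).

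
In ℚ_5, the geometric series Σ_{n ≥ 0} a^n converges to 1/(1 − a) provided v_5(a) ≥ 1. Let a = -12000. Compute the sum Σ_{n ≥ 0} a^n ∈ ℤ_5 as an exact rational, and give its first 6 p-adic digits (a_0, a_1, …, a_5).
Σ a^n = 1/(1 − a) = 1/12001;  first 6 digits = (1, 0, 0, 4, 0, 1)

v_5(a) = 3 ≥ 1, so the series converges in ℤ_5 to 1/(1 − a) = 1/(1 − (-12000)) = 1/12001. Expand this rational in ℤ_5: compute digits iteratively via d_i = x_i mod 5, x_{i+1} = (x_i − d_i)/5. The first 6 digits are (1, 0, 0, 4, 0, 1).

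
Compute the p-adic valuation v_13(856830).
v_13(856830) = 4

v_13(n) is the largest exponent k such that 13^k divides n. Factor out: 856830 = 13^4 · 30. (Sign doesn't affect v_p.) So v_13(856830) = 4.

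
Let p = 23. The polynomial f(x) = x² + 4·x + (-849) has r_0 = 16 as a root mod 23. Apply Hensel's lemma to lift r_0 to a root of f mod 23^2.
r_1 = 16 (mod 529)

Hensel: r_{i+1} = r_i − f(r_i)·(f′(r_i))^{-1} mod 23^{i+2}, f′(x) = 2x + 4. Iterate:
  r_0 = 16 (mod 23)
  r_1 = 16 (mod 529)
Final: r = 16 satisfies f(r) ≡ 0 mod 23^2.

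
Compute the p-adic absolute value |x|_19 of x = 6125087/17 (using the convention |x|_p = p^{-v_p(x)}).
|6125087/17|_19 = 1/130321

Step 1 — compute v_19(x) by factoring powers of 19 out of the numerator and denominator: v_19(6125087/17) = 4. Step 2 — apply |x|_p = p^{-v_p(x)} = 19^{-4} = 1/130321.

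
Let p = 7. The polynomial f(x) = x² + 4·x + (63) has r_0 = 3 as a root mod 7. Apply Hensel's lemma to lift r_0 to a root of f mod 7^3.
r_2 = 122 (mod 343)

Hensel: r_{i+1} = r_i − f(r_i)·(f′(r_i))^{-1} mod 7^{i+2}, f′(x) = 2x + 4. Iterate:
  r_0 = 3 (mod 7)
  r_1 = 24 (mod 49)
  r_2 = 122 (mod 343)
Final: r = 122 satisfies f(r) ≡ 0 mod 7^3.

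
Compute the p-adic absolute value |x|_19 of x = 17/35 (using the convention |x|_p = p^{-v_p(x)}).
|17/35|_19 = 1

Step 1 — compute v_19(x) by factoring powers of 19 out of the numerator and denominator: v_19(17/35) = 0. Step 2 — apply |x|_p = p^{-v_p(x)} = 19^{0} = 1.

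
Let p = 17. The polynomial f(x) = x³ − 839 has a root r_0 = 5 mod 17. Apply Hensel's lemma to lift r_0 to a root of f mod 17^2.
r_1 = 107 (mod 289)

Hensel: r_{i+1} = r_i − f(r_i)/f′(r_i) mod 17^{i+2}, where f′(x) = 3x². Iterate:
  r_0 = 5 (mod 17)
  r_1 = 107 (mod 289)
Final: r = 107 with f(r) ≡ 0 mod 17^2.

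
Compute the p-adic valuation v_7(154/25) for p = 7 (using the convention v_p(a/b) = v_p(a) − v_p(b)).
v_7(154/25) = 1

Factor powers of 7 from the numerator and denominator of the reduced fraction: 154 = 7^1 · 22 and 25 = 7^0 · 25. Apply v_p(a/b) = v_p(a) − v_p(b): v_7(154/25) = 1 − 0 = 1.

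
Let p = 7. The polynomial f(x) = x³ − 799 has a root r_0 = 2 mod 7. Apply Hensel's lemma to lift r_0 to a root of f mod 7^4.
r_3 = 562 (mod 2401)

Hensel: r_{i+1} = r_i − f(r_i)/f′(r_i) mod 7^{i+2}, where f′(x) = 3x². Iterate:
  r_0 = 2 (mod 7)
  r_1 = 23 (mod 49)
  r_2 = 219 (mod 343)
  r_3 = 562 (mod 2401)
Final: r = 562 with f(r) ≡ 0 mod 7^4.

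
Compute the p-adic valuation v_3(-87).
v_3(-87) = 1

v_3(n) is the largest exponent k such that 3^k divides n. Factor out: -87 = -3^1 · 29. (Sign doesn't affect v_p.) So v_3(-87) = 1.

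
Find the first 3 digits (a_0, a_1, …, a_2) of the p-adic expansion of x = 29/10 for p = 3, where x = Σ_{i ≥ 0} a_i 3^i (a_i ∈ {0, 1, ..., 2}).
(a_0, …, a_2) = (2, 0, 1)

v_3(29/10) = 0 (numerator and denominator both coprime to 3), so x ∈ ℤ_3^×. Compute digits iteratively via a_i = x_i mod 3, x_{i+1} = (x_i − a_i)/3, with x_0 = x:
  x_0 = 29/10;  a_0 = 2;  x_1 = (x_0 − 2)/3 = 3/10
  x_1 = 3/10;  a_1 = 0;  x_2 = (x_1 − 0)/3 = 1/10
  x_2 = 1/10;  a_2 = 1;  x_3 = (x_2 − 1)/3 = -3/10
Digits: (2, 0, 1).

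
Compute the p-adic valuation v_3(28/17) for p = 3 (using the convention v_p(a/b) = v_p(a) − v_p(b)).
v_3(28/17) = 0

Factor powers of 3 from the numerator and denominator of the reduced fraction: 28 = 3^0 · 28 and 17 = 3^0 · 17. Apply v_p(a/b) = v_p(a) − v_p(b): v_3(28/17) = 0 − 0 = 0.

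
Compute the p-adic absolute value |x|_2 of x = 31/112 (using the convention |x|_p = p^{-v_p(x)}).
|31/112|_2 = 16

Step 1 — compute v_2(x) by factoring powers of 2 out of the numerator and denominator: v_2(31/112) = -4. Step 2 — apply |x|_p = p^{-v_p(x)} = 2^{4} = 16.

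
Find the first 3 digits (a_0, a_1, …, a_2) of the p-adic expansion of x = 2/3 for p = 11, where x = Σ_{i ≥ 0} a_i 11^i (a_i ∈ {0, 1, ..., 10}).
(a_0, …, a_2) = (8, 3, 7)

v_11(2/3) = 0 (numerator and denominator both coprime to 11), so x ∈ ℤ_11^×. Compute digits iteratively via a_i = x_i mod 11, x_{i+1} = (x_i − a_i)/11, with x_0 = x:
  x_0 = 2/3;  a_0 = 8;  x_1 = (x_0 − 8)/11 = -2/3
  x_1 = -2/3;  a_1 = 3;  x_2 = (x_1 − 3)/11 = -1/3
  x_2 = -1/3;  a_2 = 7;  x_3 = (x_2 − 7)/11 = -2/3
Digits: (8, 3, 7).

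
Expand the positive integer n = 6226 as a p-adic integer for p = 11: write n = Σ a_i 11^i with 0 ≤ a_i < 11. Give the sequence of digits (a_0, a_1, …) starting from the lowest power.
(a_0, a_1, …) = (0, 5, 7, 4)

Repeated division by 11 gives the digits low-to-high: 6226 = 5·11^1 + 7·11^2 + 4·11^3. Digit sequence: (0, 5, 7, 4).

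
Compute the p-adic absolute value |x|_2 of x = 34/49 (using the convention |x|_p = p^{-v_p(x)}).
|34/49|_2 = 1/2

Step 1 — compute v_2(x) by factoring powers of 2 out of the numerator and denominator: v_2(34/49) = 1. Step 2 — apply |x|_p = p^{-v_p(x)} = 2^{-1} = 1/2.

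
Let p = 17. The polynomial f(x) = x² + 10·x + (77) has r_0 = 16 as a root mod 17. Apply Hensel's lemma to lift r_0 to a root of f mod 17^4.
r_3 = 39439 (mod 83521)

Hensel: r_{i+1} = r_i − f(r_i)·(f′(r_i))^{-1} mod 17^{i+2}, f′(x) = 2x + 10. Iterate:
  r_0 = 16 (mod 17)
  r_1 = 135 (mod 289)
  r_2 = 135 (mod 4913)
  r_3 = 39439 (mod 83521)
Final: r = 39439 satisfies f(r) ≡ 0 mod 17^4.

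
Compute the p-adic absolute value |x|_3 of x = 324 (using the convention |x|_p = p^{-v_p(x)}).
|324|_3 = 1/81

Step 1 — compute v_3(x) by factoring powers of 3 out of the numerator and denominator: v_3(324) = 4. Step 2 — apply |x|_p = p^{-v_p(x)} = 3^{-4} = 1/81.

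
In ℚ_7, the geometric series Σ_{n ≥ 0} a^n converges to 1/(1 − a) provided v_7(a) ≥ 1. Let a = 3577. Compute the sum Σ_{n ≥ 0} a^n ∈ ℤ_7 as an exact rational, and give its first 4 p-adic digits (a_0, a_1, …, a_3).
Σ a^n = 1/(1 − a) = -1/3576;  first 4 digits = (1, 0, 3, 3)

v_7(a) = 2 ≥ 1, so the series converges in ℤ_7 to 1/(1 − a) = 1/(1 − 3577) = -1/3576. Expand this rational in ℤ_7: compute digits iteratively via d_i = x_i mod 7, x_{i+1} = (x_i − d_i)/7. The first 4 digits are (1, 0, 3, 3).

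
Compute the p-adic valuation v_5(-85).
v_5(-85) = 1

v_5(n) is the largest exponent k such that 5^k divides n. Factor out: -85 = -5^1 · 17. (Sign doesn't affect v_p.) So v_5(-85) = 1.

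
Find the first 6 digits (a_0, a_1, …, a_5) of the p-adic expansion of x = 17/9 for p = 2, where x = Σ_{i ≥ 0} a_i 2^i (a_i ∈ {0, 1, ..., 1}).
(a_0, …, a_5) = (1, 0, 0, 1, 0, 0)

v_2(17/9) = 0 (numerator and denominator both coprime to 2), so x ∈ ℤ_2^×. Compute digits iteratively via a_i = x_i mod 2, x_{i+1} = (x_i − a_i)/2, with x_0 = x:
  x_0 = 17/9;  a_0 = 1;  x_1 = (x_0 − 1)/2 = 4/9
  x_1 = 4/9;  a_1 = 0;  x_2 = (x_1 − 0)/2 = 2/9
  x_2 = 2/9;  a_2 = 0;  x_3 = (x_2 − 0)/2 = 1/9
  x_3 = 1/9;  a_3 = 1;  x_4 = (x_3 − 1)/2 = -4/9
  x_4 = -4/9;  a_4 = 0;  x_5 = (x_4 − 0)/2 = -2/9
  x_5 = -2/9;  a_5 = 0;  x_6 = (x_5 − 0)/2 = -1/9
Digits: (1, 0, 0, 1, 0, 0).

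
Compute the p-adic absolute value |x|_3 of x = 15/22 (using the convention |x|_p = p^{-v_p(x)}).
|15/22|_3 = 1/3

Step 1 — compute v_3(x) by factoring powers of 3 out of the numerator and denominator: v_3(15/22) = 1. Step 2 — apply |x|_p = p^{-v_p(x)} = 3^{-1} = 1/3.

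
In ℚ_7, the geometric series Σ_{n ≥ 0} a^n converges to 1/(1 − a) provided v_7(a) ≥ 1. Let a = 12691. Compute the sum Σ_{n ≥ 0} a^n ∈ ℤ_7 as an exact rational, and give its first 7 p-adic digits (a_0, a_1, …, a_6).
Σ a^n = 1/(1 − a) = -1/12690;  first 7 digits = (1, 0, 0, 2, 5, 0, 4)

v_7(a) = 3 ≥ 1, so the series converges in ℤ_7 to 1/(1 − a) = 1/(1 − 12691) = -1/12690. Expand this rational in ℤ_7: compute digits iteratively via d_i = x_i mod 7, x_{i+1} = (x_i − d_i)/7. The first 7 digits are (1, 0, 0, 2, 5, 0, 4).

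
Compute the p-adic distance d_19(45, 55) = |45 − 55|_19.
d_19(45, 55) = 1

Step 1 — x − y = 45 − 55 = -10. Step 2 — v_19(-10) = 0 (factor: -10 = −(19^0 · 10); the sign does not affect v_p). Step 3 — |x − y|_19 = 19^{0} = 1.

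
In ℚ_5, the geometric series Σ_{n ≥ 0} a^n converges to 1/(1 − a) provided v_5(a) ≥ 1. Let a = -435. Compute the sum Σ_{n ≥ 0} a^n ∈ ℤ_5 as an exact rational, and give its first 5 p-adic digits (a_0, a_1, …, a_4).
Σ a^n = 1/(1 − a) = 1/436;  first 5 digits = (1, 3, 1, 2, 2)

v_5(a) = 1 ≥ 1, so the series converges in ℤ_5 to 1/(1 − a) = 1/(1 − (-435)) = 1/436. Expand this rational in ℤ_5: compute digits iteratively via d_i = x_i mod 5, x_{i+1} = (x_i − d_i)/5. The first 5 digits are (1, 3, 1, 2, 2).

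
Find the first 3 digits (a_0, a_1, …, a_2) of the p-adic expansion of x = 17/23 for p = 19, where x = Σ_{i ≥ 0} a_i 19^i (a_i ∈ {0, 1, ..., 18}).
(a_0, …, a_2) = (9, 7, 12)

v_19(17/23) = 0 (numerator and denominator both coprime to 19), so x ∈ ℤ_19^×. Compute digits iteratively via a_i = x_i mod 19, x_{i+1} = (x_i − a_i)/19, with x_0 = x:
  x_0 = 17/23;  a_0 = 9;  x_1 = (x_0 − 9)/19 = -10/23
  x_1 = -10/23;  a_1 = 7;  x_2 = (x_1 − 7)/19 = -9/23
  x_2 = -9/23;  a_2 = 12;  x_3 = (x_2 − 12)/19 = -15/23
Digits: (9, 7, 12).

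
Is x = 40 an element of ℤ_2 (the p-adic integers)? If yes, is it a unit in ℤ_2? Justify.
x ∈ ℤ_2 but not a unit; v_2(x) = 3 > 0

ℤ_2 = {x ∈ ℚ_2 : v_2(x) ≥ 0} and ℤ_2^× = {x ∈ ℤ_2 : v_2(x) = 0}. Here v_2(40) = v_2(num) − v_2(den) = 3; compare against these criteria.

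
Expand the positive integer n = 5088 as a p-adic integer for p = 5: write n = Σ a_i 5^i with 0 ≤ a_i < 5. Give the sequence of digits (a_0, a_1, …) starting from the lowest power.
(a_0, a_1, …) = (3, 2, 3, 0, 3, 1)

Repeated division by 5 gives the digits low-to-high: 5088 = 3 + 2·5^1 + 3·5^2 + 3·5^4 + 1·5^5. Digit sequence: (3, 2, 3, 0, 3, 1).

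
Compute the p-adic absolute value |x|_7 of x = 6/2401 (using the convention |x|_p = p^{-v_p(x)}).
|6/2401|_7 = 2401

Step 1 — compute v_7(x) by factoring powers of 7 out of the numerator and denominator: v_7(6/2401) = -4. Step 2 — apply |x|_p = p^{-v_p(x)} = 7^{4} = 2401.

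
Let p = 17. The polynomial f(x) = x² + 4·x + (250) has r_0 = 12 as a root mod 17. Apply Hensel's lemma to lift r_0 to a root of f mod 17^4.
r_3 = 63184 (mod 83521)

Hensel: r_{i+1} = r_i − f(r_i)·(f′(r_i))^{-1} mod 17^{i+2}, f′(x) = 2x + 4. Iterate:
  r_0 = 12 (mod 17)
  r_1 = 182 (mod 289)
  r_2 = 4228 (mod 4913)
  r_3 = 63184 (mod 83521)
Final: r = 63184 satisfies f(r) ≡ 0 mod 17^4.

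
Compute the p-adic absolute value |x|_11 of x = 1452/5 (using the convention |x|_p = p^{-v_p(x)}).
|1452/5|_11 = 1/121

Step 1 — compute v_11(x) by factoring powers of 11 out of the numerator and denominator: v_11(1452/5) = 2. Step 2 — apply |x|_p = p^{-v_p(x)} = 11^{-2} = 1/121.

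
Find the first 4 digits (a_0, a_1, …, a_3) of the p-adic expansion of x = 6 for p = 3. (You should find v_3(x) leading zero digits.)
(a_0, …, a_3) = (0, 2, 0, 0)

v_3(6) = 1, so a_0 = ... = a_0 = 0. Factor out: x = 3^1 · u with u = 2 a unit in ℤ_3. Expand u iteratively via a_{v+i} = u_i mod 3, u_{i+1} = (u_i − a_{v+i})/3:
  u_0 = 2;  a_1 = 2;  u_1 = (u_0 − 2)/3 = 0
  u_1 = 0;  a_2 = 0;  u_2 = (u_1 − 0)/3 = 0
  u_2 = 0;  a_3 = 0;  u_3 = (u_2 − 0)/3 = 0
Digits: (0, 2, 0, 0).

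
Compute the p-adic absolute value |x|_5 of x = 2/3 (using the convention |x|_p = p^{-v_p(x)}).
|2/3|_5 = 1

Step 1 — compute v_5(x) by factoring powers of 5 out of the numerator and denominator: v_5(2/3) = 0. Step 2 — apply |x|_p = p^{-v_p(x)} = 5^{0} = 1.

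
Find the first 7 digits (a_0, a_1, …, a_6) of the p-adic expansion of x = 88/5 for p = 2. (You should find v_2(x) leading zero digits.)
(a_0, …, a_6) = (0, 0, 0, 1, 1, 1, 1)

v_2(88/5) = 3, so a_0 = ... = a_2 = 0. Factor out: x = 2^3 · u with u = 11/5 a unit in ℤ_2. Expand u iteratively via a_{v+i} = u_i mod 2, u_{i+1} = (u_i − a_{v+i})/2:
  u_0 = 11/5;  a_3 = 1;  u_1 = (u_0 − 1)/2 = 3/5
  u_1 = 3/5;  a_4 = 1;  u_2 = (u_1 − 1)/2 = -1/5
  u_2 = -1/5;  a_5 = 1;  u_3 = (u_2 − 1)/2 = -3/5
  u_3 = -3/5;  a_6 = 1;  u_4 = (u_3 − 1)/2 = -4/5
Digits: (0, 0, 0, 1, 1, 1, 1).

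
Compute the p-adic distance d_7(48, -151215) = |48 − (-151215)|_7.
d_7(48, -151215) = 1/16807

Step 1 — x − y = 48 − (-151215) = 151263. Step 2 — v_7(151263) = 5 (factor: 151263 = (7^5 · 9); the sign does not affect v_p). Step 3 — |x − y|_7 = 7^{-5} = 1/16807.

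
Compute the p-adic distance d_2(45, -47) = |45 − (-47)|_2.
d_2(45, -47) = 1/4

Step 1 — x − y = 45 − (-47) = 92. Step 2 — v_2(92) = 2 (factor: 92 = (2^2 · 23); the sign does not affect v_p). Step 3 — |x − y|_2 = 2^{-2} = 1/4.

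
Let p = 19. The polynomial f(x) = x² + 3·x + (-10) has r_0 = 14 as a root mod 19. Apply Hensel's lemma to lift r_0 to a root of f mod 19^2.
r_1 = 356 (mod 361)

Hensel: r_{i+1} = r_i − f(r_i)·(f′(r_i))^{-1} mod 19^{i+2}, f′(x) = 2x + 3. Iterate:
  r_0 = 14 (mod 19)
  r_1 = 356 (mod 361)
Final: r = 356 satisfies f(r) ≡ 0 mod 19^2.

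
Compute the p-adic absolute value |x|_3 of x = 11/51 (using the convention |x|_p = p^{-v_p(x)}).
|11/51|_3 = 3

Step 1 — compute v_3(x) by factoring powers of 3 out of the numerator and denominator: v_3(11/51) = -1. Step 2 — apply |x|_p = p^{-v_p(x)} = 3^{1} = 3.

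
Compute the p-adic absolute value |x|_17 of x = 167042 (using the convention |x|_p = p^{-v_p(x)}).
|167042|_17 = 1/83521

Step 1 — compute v_17(x) by factoring powers of 17 out of the numerator and denominator: v_17(167042) = 4. Step 2 — apply |x|_p = p^{-v_p(x)} = 17^{-4} = 1/83521.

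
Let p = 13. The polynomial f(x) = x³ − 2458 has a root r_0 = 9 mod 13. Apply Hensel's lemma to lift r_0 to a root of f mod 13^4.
r_3 = 1985 (mod 28561)

Hensel: r_{i+1} = r_i − f(r_i)/f′(r_i) mod 13^{i+2}, where f′(x) = 3x². Iterate:
  r_0 = 9 (mod 13)
  r_1 = 126 (mod 169)
  r_2 = 1985 (mod 2197)
  r_3 = 1985 (mod 28561)
Final: r = 1985 with f(r) ≡ 0 mod 13^4.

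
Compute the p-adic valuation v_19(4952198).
v_19(4952198) = 5

v_19(n) is the largest exponent k such that 19^k divides n. Factor out: 4952198 = 19^5 · 2. (Sign doesn't affect v_p.) So v_19(4952198) = 5.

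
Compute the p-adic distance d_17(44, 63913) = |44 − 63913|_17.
d_17(44, 63913) = 1/4913

Step 1 — x − y = 44 − 63913 = -63869. Step 2 — v_17(-63869) = 3 (factor: -63869 = −(17^3 · 13); the sign does not affect v_p). Step 3 — |x − y|_17 = 17^{-3} = 1/4913.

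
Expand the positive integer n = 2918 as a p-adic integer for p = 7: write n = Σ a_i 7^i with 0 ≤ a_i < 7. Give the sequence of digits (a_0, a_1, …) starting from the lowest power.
(a_0, a_1, …) = (6, 3, 3, 1, 1)

Repeated division by 7 gives the digits low-to-high: 2918 = 6 + 3·7^1 + 3·7^2 + 1·7^3 + 1·7^4. Digit sequence: (6, 3, 3, 1, 1).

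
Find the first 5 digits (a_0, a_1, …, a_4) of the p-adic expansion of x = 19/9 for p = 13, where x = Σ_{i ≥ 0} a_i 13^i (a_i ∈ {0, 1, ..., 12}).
(a_0, …, a_4) = (5, 7, 11, 2, 7)

v_13(19/9) = 0 (numerator and denominator both coprime to 13), so x ∈ ℤ_13^×. Compute digits iteratively via a_i = x_i mod 13, x_{i+1} = (x_i − a_i)/13, with x_0 = x:
  x_0 = 19/9;  a_0 = 5;  x_1 = (x_0 − 5)/13 = -2/9
  x_1 = -2/9;  a_1 = 7;  x_2 = (x_1 − 7)/13 = -5/9
  x_2 = -5/9;  a_2 = 11;  x_3 = (x_2 − 11)/13 = -8/9
  x_3 = -8/9;  a_3 = 2;  x_4 = (x_3 − 2)/13 = -2/9
  x_4 = -2/9;  a_4 = 7;  x_5 = (x_4 − 7)/13 = -5/9
Digits: (5, 7, 11, 2, 7).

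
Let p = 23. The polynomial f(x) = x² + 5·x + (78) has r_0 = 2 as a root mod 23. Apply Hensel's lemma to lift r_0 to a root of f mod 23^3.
r_2 = 8926 (mod 12167)

Hensel: r_{i+1} = r_i − f(r_i)·(f′(r_i))^{-1} mod 23^{i+2}, f′(x) = 2x + 5. Iterate:
  r_0 = 2 (mod 23)
  r_1 = 462 (mod 529)
  r_2 = 8926 (mod 12167)
Final: r = 8926 satisfies f(r) ≡ 0 mod 23^3.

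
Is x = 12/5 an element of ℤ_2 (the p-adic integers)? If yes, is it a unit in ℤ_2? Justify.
x ∈ ℤ_2 but not a unit; v_2(x) = 2 > 0

ℤ_2 = {x ∈ ℚ_2 : v_2(x) ≥ 0} and ℤ_2^× = {x ∈ ℤ_2 : v_2(x) = 0}. Here v_2(12/5) = v_2(num) − v_2(den) = 2; compare against these criteria.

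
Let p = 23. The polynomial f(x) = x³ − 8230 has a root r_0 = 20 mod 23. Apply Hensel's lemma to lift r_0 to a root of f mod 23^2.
r_1 = 342 (mod 529)

Hensel: r_{i+1} = r_i − f(r_i)/f′(r_i) mod 23^{i+2}, where f′(x) = 3x². Iterate:
  r_0 = 20 (mod 23)
  r_1 = 342 (mod 529)
Final: r = 342 with f(r) ≡ 0 mod 23^2.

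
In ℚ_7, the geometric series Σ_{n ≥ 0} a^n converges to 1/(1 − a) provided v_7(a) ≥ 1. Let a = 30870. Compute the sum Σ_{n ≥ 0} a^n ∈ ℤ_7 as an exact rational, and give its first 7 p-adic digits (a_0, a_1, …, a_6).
Σ a^n = 1/(1 − a) = -1/30869;  first 7 digits = (1, 0, 0, 6, 5, 1, 1)

v_7(a) = 3 ≥ 1, so the series converges in ℤ_7 to 1/(1 − a) = 1/(1 − 30870) = -1/30869. Expand this rational in ℤ_7: compute digits iteratively via d_i = x_i mod 7, x_{i+1} = (x_i − d_i)/7. The first 7 digits are (1, 0, 0, 6, 5, 1, 1).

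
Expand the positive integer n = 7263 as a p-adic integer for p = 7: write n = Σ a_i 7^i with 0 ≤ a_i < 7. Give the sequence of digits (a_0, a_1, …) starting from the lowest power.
(a_0, a_1, …) = (4, 1, 1, 0, 3)

Repeated division by 7 gives the digits low-to-high: 7263 = 4 + 1·7^1 + 1·7^2 + 3·7^4. Digit sequence: (4, 1, 1, 0, 3).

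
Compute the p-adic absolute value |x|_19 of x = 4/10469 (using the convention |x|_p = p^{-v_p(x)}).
|4/10469|_19 = 361

Step 1 — compute v_19(x) by factoring powers of 19 out of the numerator and denominator: v_19(4/10469) = -2. Step 2 — apply |x|_p = p^{-v_p(x)} = 19^{2} = 361.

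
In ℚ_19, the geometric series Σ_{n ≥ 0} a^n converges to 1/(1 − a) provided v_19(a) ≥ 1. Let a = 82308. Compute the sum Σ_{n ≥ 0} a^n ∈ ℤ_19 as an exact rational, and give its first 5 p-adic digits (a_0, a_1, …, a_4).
Σ a^n = 1/(1 − a) = -1/82307;  first 5 digits = (1, 0, 0, 12, 0)

v_19(a) = 3 ≥ 1, so the series converges in ℤ_19 to 1/(1 − a) = 1/(1 − 82308) = -1/82307. Expand this rational in ℤ_19: compute digits iteratively via d_i = x_i mod 19, x_{i+1} = (x_i − d_i)/19. The first 5 digits are (1, 0, 0, 12, 0).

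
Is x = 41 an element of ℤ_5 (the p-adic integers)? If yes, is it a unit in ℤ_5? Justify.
x ∈ ℤ_5^× (unit); v_5(x) = 0

ℤ_5 = {x ∈ ℚ_5 : v_5(x) ≥ 0} and ℤ_5^× = {x ∈ ℤ_5 : v_5(x) = 0}. Here v_5(41) = v_5(num) − v_5(den) = 0; compare against these criteria.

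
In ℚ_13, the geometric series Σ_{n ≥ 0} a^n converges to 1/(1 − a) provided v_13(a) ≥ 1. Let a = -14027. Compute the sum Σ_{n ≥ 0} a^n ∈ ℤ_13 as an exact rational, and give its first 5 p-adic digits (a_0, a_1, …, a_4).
Σ a^n = 1/(1 − a) = 1/14028;  first 5 digits = (1, 0, 8, 6, 11)

v_13(a) = 2 ≥ 1, so the series converges in ℤ_13 to 1/(1 − a) = 1/(1 − (-14027)) = 1/14028. Expand this rational in ℤ_13: compute digits iteratively via d_i = x_i mod 13, x_{i+1} = (x_i − d_i)/13. The first 5 digits are (1, 0, 8, 6, 11).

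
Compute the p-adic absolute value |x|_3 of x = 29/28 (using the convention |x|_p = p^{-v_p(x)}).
|29/28|_3 = 1

Step 1 — compute v_3(x) by factoring powers of 3 out of the numerator and denominator: v_3(29/28) = 0. Step 2 — apply |x|_p = p^{-v_p(x)} = 3^{0} = 1.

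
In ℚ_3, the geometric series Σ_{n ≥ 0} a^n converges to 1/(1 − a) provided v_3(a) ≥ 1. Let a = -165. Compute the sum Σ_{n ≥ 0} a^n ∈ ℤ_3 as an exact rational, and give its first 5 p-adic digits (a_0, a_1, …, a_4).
Σ a^n = 1/(1 − a) = 1/166;  first 5 digits = (1, 2, 0, 2, 1)

v_3(a) = 1 ≥ 1, so the series converges in ℤ_3 to 1/(1 − a) = 1/(1 − (-165)) = 1/166. Expand this rational in ℤ_3: compute digits iteratively via d_i = x_i mod 3, x_{i+1} = (x_i − d_i)/3. The first 5 digits are (1, 2, 0, 2, 1).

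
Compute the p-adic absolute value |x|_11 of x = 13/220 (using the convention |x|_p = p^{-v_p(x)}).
|13/220|_11 = 11

Step 1 — compute v_11(x) by factoring powers of 11 out of the numerator and denominator: v_11(13/220) = -1. Step 2 — apply |x|_p = p^{-v_p(x)} = 11^{1} = 11.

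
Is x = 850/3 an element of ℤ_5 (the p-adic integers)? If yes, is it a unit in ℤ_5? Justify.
x ∈ ℤ_5 but not a unit; v_5(x) = 2 > 0

ℤ_5 = {x ∈ ℚ_5 : v_5(x) ≥ 0} and ℤ_5^× = {x ∈ ℤ_5 : v_5(x) = 0}. Here v_5(850/3) = v_5(num) − v_5(den) = 2; compare against these criteria.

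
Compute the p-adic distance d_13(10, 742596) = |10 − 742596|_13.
d_13(10, 742596) = 1/371293

Step 1 — x − y = 10 − 742596 = -742586. Step 2 — v_13(-742586) = 5 (factor: -742586 = −(13^5 · 2); the sign does not affect v_p). Step 3 — |x − y|_13 = 13^{-5} = 1/371293.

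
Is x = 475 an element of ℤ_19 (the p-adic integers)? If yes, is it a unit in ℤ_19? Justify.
x ∈ ℤ_19 but not a unit; v_19(x) = 1 > 0

ℤ_19 = {x ∈ ℚ_19 : v_19(x) ≥ 0} and ℤ_19^× = {x ∈ ℤ_19 : v_19(x) = 0}. Here v_19(475) = v_19(num) − v_19(den) = 1; compare against these criteria.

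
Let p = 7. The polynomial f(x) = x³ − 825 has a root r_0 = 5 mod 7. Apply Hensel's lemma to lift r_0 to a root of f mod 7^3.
r_2 = 96 (mod 343)

Hensel: r_{i+1} = r_i − f(r_i)/f′(r_i) mod 7^{i+2}, where f′(x) = 3x². Iterate:
  r_0 = 5 (mod 7)
  r_1 = 47 (mod 49)
  r_2 = 96 (mod 343)
Final: r = 96 with f(r) ≡ 0 mod 7^3.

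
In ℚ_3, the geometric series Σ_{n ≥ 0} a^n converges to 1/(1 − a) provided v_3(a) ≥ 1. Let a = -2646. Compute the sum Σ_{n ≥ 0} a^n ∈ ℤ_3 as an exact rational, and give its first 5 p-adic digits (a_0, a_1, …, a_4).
Σ a^n = 1/(1 − a) = 1/2647;  first 5 digits = (1, 0, 0, 1, 0)

v_3(a) = 3 ≥ 1, so the series converges in ℤ_3 to 1/(1 − a) = 1/(1 − (-2646)) = 1/2647. Expand this rational in ℤ_3: compute digits iteratively via d_i = x_i mod 3, x_{i+1} = (x_i − d_i)/3. The first 5 digits are (1, 0, 0, 1, 0).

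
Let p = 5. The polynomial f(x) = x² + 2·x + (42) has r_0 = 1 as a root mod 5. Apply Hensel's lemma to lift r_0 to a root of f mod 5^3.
r_2 = 46 (mod 125)

Hensel: r_{i+1} = r_i − f(r_i)·(f′(r_i))^{-1} mod 5^{i+2}, f′(x) = 2x + 2. Iterate:
  r_0 = 1 (mod 5)
  r_1 = 21 (mod 25)
  r_2 = 46 (mod 125)
Final: r = 46 satisfies f(r) ≡ 0 mod 5^3.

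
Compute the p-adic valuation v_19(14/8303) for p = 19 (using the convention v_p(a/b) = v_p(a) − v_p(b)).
v_19(14/8303) = -2

Factor powers of 19 from the numerator and denominator of the reduced fraction: 14 = 19^0 · 14 and 8303 = 19^2 · 23. Apply v_p(a/b) = v_p(a) − v_p(b): v_19(14/8303) = 0 − 2 = -2.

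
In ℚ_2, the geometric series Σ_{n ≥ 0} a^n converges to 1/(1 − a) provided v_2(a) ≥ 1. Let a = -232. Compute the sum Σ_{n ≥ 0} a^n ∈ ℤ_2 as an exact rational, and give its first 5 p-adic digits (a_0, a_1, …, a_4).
Σ a^n = 1/(1 − a) = 1/233;  first 5 digits = (1, 0, 0, 1, 1)

v_2(a) = 3 ≥ 1, so the series converges in ℤ_2 to 1/(1 − a) = 1/(1 − (-232)) = 1/233. Expand this rational in ℤ_2: compute digits iteratively via d_i = x_i mod 2, x_{i+1} = (x_i − d_i)/2. The first 5 digits are (1, 0, 0, 1, 1).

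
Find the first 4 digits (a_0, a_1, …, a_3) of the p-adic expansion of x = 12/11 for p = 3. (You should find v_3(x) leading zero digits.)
(a_0, …, a_3) = (0, 2, 0, 2)

v_3(12/11) = 1, so a_0 = ... = a_0 = 0. Factor out: x = 3^1 · u with u = 4/11 a unit in ℤ_3. Expand u iteratively via a_{v+i} = u_i mod 3, u_{i+1} = (u_i − a_{v+i})/3:
  u_0 = 4/11;  a_1 = 2;  u_1 = (u_0 − 2)/3 = -6/11
  u_1 = -6/11;  a_2 = 0;  u_2 = (u_1 − 0)/3 = -2/11
  u_2 = -2/11;  a_3 = 2;  u_3 = (u_2 − 2)/3 = -8/11
Digits: (0, 2, 0, 2).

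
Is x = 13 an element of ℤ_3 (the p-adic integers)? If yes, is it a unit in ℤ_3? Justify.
x ∈ ℤ_3^× (unit); v_3(x) = 0

ℤ_3 = {x ∈ ℚ_3 : v_3(x) ≥ 0} and ℤ_3^× = {x ∈ ℤ_3 : v_3(x) = 0}. Here v_3(13) = v_3(num) − v_3(den) = 0; compare against these criteria.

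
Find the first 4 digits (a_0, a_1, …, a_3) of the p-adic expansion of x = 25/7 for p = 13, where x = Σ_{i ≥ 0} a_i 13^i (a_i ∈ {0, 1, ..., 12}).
(a_0, …, a_3) = (11, 5, 7, 5)

v_13(25/7) = 0 (numerator and denominator both coprime to 13), so x ∈ ℤ_13^×. Compute digits iteratively via a_i = x_i mod 13, x_{i+1} = (x_i − a_i)/13, with x_0 = x:
  x_0 = 25/7;  a_0 = 11;  x_1 = (x_0 − 11)/13 = -4/7
  x_1 = -4/7;  a_1 = 5;  x_2 = (x_1 − 5)/13 = -3/7
  x_2 = -3/7;  a_2 = 7;  x_3 = (x_2 − 7)/13 = -4/7
  x_3 = -4/7;  a_3 = 5;  x_4 = (x_3 − 5)/13 = -3/7
Digits: (11, 5, 7, 5).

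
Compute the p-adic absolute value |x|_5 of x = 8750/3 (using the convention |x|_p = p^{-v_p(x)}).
|8750/3|_5 = 1/625

Step 1 — compute v_5(x) by factoring powers of 5 out of the numerator and denominator: v_5(8750/3) = 4. Step 2 — apply |x|_p = p^{-v_p(x)} = 5^{-4} = 1/625.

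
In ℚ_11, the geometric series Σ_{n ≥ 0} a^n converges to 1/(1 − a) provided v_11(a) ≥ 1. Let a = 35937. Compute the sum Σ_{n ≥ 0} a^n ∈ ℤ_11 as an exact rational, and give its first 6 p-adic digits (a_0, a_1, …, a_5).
Σ a^n = 1/(1 − a) = -1/35936;  first 6 digits = (1, 0, 0, 5, 2, 0)

v_11(a) = 3 ≥ 1, so the series converges in ℤ_11 to 1/(1 − a) = 1/(1 − 35937) = -1/35936. Expand this rational in ℤ_11: compute digits iteratively via d_i = x_i mod 11, x_{i+1} = (x_i − d_i)/11. The first 6 digits are (1, 0, 0, 5, 2, 0).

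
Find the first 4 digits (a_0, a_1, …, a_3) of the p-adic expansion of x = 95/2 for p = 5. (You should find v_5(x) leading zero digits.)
(a_0, …, a_3) = (0, 2, 4, 2)

v_5(95/2) = 1, so a_0 = ... = a_0 = 0. Factor out: x = 5^1 · u with u = 19/2 a unit in ℤ_5. Expand u iteratively via a_{v+i} = u_i mod 5, u_{i+1} = (u_i − a_{v+i})/5:
  u_0 = 19/2;  a_1 = 2;  u_1 = (u_0 − 2)/5 = 3/2
  u_1 = 3/2;  a_2 = 4;  u_2 = (u_1 − 4)/5 = -1/2
  u_2 = -1/2;  a_3 = 2;  u_3 = (u_2 − 2)/5 = -1/2
Digits: (0, 2, 4, 2).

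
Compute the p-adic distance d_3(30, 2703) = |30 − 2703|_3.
d_3(30, 2703) = 1/243

Step 1 — x − y = 30 − 2703 = -2673. Step 2 — v_3(-2673) = 5 (factor: -2673 = −(3^5 · 11); the sign does not affect v_p). Step 3 — |x − y|_3 = 3^{-5} = 1/243.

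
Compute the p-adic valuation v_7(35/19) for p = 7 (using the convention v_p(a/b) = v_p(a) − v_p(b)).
v_7(35/19) = 1

Factor powers of 7 from the numerator and denominator of the reduced fraction: 35 = 7^1 · 5 and 19 = 7^0 · 19. Apply v_p(a/b) = v_p(a) − v_p(b): v_7(35/19) = 1 − 0 = 1.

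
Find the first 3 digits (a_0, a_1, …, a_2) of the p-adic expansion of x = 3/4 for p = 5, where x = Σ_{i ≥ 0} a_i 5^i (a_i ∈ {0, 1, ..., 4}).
(a_0, …, a_2) = (2, 1, 1)

v_5(3/4) = 0 (numerator and denominator both coprime to 5), so x ∈ ℤ_5^×. Compute digits iteratively via a_i = x_i mod 5, x_{i+1} = (x_i − a_i)/5, with x_0 = x:
  x_0 = 3/4;  a_0 = 2;  x_1 = (x_0 − 2)/5 = -1/4
  x_1 = -1/4;  a_1 = 1;  x_2 = (x_1 − 1)/5 = -1/4
  x_2 = -1/4;  a_2 = 1;  x_3 = (x_2 − 1)/5 = -1/4
Digits: (2, 1, 1).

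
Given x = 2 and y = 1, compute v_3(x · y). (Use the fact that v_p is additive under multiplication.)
v_3(2) = 0

v_p(x) = 0 (factor: 2 = 3^0 · 2); v_p(y) = 0 (factor: 1 = 3^0 · 1). Additivity: v_p(xy) = v_p(x) + v_p(y) = 0 + 0 = 0. (Direct check: xy = 2 = 3^0 · (2).)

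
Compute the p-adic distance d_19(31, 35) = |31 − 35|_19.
d_19(31, 35) = 1

Step 1 — x − y = 31 − 35 = -4. Step 2 — v_19(-4) = 0 (factor: -4 = −(19^0 · 4); the sign does not affect v_p). Step 3 — |x − y|_19 = 19^{0} = 1.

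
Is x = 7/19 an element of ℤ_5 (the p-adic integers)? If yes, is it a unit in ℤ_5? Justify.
x ∈ ℤ_5^× (unit); v_5(x) = 0

ℤ_5 = {x ∈ ℚ_5 : v_5(x) ≥ 0} and ℤ_5^× = {x ∈ ℤ_5 : v_5(x) = 0}. Here v_5(7/19) = v_5(num) − v_5(den) = 0; compare against these criteria.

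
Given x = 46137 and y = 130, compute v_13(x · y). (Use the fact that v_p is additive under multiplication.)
v_13(5997810) = 4

v_p(x) = 3 (factor: 46137 = 13^3 · 21); v_p(y) = 1 (factor: 130 = 13^1 · 10). Additivity: v_p(xy) = v_p(x) + v_p(y) = 3 + 1 = 4. (Direct check: xy = 5997810 = 13^4 · (210).)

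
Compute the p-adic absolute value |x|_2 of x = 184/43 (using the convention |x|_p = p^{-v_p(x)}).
|184/43|_2 = 1/8

Step 1 — compute v_2(x) by factoring powers of 2 out of the numerator and denominator: v_2(184/43) = 3. Step 2 — apply |x|_p = p^{-v_p(x)} = 2^{-3} = 1/8.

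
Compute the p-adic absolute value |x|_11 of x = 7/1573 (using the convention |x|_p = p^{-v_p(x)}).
|7/1573|_11 = 121

Step 1 — compute v_11(x) by factoring powers of 11 out of the numerator and denominator: v_11(7/1573) = -2. Step 2 — apply |x|_p = p^{-v_p(x)} = 11^{2} = 121.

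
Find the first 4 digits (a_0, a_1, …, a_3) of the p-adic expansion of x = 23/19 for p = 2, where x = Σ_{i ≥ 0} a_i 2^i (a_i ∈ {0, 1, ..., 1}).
(a_0, …, a_3) = (1, 0, 1, 1)

v_2(23/19) = 0 (numerator and denominator both coprime to 2), so x ∈ ℤ_2^×. Compute digits iteratively via a_i = x_i mod 2, x_{i+1} = (x_i − a_i)/2, with x_0 = x:
  x_0 = 23/19;  a_0 = 1;  x_1 = (x_0 − 1)/2 = 2/19
  x_1 = 2/19;  a_1 = 0;  x_2 = (x_1 − 0)/2 = 1/19
  x_2 = 1/19;  a_2 = 1;  x_3 = (x_2 − 1)/2 = -9/19
  x_3 = -9/19;  a_3 = 1;  x_4 = (x_3 − 1)/2 = -14/19
Digits: (1, 0, 1, 1).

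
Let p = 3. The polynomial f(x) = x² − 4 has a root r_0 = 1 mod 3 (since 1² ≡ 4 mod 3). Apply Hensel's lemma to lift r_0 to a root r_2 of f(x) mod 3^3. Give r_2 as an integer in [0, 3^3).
r_2 = 25 (mod 27)

Hensel's recurrence: r_{i+1} = r_i − f(r_i)·(f′(r_i))^{-1} mod 3^{i+2}, with f′(x) = 2x. Iterate:
  r_0 = 1 (mod 3)
  r_1 = 7 (mod 9)
  r_2 = 25 (mod 27)
Final: r_2 = 25, and one checks f(r_2) ≡ 0 mod 3^3.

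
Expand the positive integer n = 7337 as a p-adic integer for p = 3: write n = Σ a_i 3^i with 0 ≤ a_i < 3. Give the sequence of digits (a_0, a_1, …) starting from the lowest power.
(a_0, a_1, …) = (2, 0, 2, 1, 0, 0, 1, 0, 1)

Repeated division by 3 gives the digits low-to-high: 7337 = 2 + 2·3^2 + 1·3^3 + 1·3^6 + 1·3^8. Digit sequence: (2, 0, 2, 1, 0, 0, 1, 0, 1).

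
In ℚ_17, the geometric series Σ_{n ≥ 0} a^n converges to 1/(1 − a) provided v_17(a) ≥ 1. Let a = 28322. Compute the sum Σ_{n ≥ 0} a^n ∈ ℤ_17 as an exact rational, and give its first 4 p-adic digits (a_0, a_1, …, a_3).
Σ a^n = 1/(1 − a) = -1/28321;  first 4 digits = (1, 0, 13, 5)

v_17(a) = 2 ≥ 1, so the series converges in ℤ_17 to 1/(1 − a) = 1/(1 − 28322) = -1/28321. Expand this rational in ℤ_17: compute digits iteratively via d_i = x_i mod 17, x_{i+1} = (x_i − d_i)/17. The first 4 digits are (1, 0, 13, 5).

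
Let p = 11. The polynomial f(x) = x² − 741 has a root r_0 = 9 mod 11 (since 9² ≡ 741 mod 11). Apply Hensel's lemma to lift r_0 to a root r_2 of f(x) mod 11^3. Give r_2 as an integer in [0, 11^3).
r_2 = 86 (mod 1331)

Hensel's recurrence: r_{i+1} = r_i − f(r_i)·(f′(r_i))^{-1} mod 11^{i+2}, with f′(x) = 2x. Iterate:
  r_0 = 9 (mod 11)
  r_1 = 86 (mod 121)
  r_2 = 86 (mod 1331)
Final: r_2 = 86, and one checks f(r_2) ≡ 0 mod 11^3.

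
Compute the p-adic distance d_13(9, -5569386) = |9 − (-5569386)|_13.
d_13(9, -5569386) = 1/371293

Step 1 — x − y = 9 − (-5569386) = 5569395. Step 2 — v_13(5569395) = 5 (factor: 5569395 = (13^5 · 15); the sign does not affect v_p). Step 3 — |x − y|_13 = 13^{-5} = 1/371293.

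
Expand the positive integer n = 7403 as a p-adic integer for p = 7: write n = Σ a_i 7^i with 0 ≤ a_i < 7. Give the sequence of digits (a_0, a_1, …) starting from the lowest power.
(a_0, a_1, …) = (4, 0, 4, 0, 3)

Repeated division by 7 gives the digits low-to-high: 7403 = 4 + 4·7^2 + 3·7^4. Digit sequence: (4, 0, 4, 0, 3).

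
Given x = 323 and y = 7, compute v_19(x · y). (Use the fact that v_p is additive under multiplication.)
v_19(2261) = 1

v_p(x) = 1 (factor: 323 = 19^1 · 17); v_p(y) = 0 (factor: 7 = 19^0 · 7). Additivity: v_p(xy) = v_p(x) + v_p(y) = 1 + 0 = 1. (Direct check: xy = 2261 = 19^1 · (119).)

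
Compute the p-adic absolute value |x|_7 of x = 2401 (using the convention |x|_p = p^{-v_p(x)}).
|2401|_7 = 1/2401

Step 1 — compute v_7(x) by factoring powers of 7 out of the numerator and denominator: v_7(2401) = 4. Step 2 — apply |x|_p = p^{-v_p(x)} = 7^{-4} = 1/2401.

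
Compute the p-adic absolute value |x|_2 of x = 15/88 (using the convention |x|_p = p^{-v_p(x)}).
|15/88|_2 = 8

Step 1 — compute v_2(x) by factoring powers of 2 out of the numerator and denominator: v_2(15/88) = -3. Step 2 — apply |x|_p = p^{-v_p(x)} = 2^{3} = 8.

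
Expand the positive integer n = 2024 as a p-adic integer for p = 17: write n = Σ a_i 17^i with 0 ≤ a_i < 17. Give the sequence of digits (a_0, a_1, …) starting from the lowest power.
(a_0, a_1, …) = (1, 0, 7)

Repeated division by 17 gives the digits low-to-high: 2024 = 1 + 7·17^2. Digit sequence: (1, 0, 7).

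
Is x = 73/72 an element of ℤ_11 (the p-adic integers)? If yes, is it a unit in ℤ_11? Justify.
x ∈ ℤ_11^× (unit); v_11(x) = 0

ℤ_11 = {x ∈ ℚ_11 : v_11(x) ≥ 0} and ℤ_11^× = {x ∈ ℤ_11 : v_11(x) = 0}. Here v_11(73/72) = v_11(num) − v_11(den) = 0; compare against these criteria.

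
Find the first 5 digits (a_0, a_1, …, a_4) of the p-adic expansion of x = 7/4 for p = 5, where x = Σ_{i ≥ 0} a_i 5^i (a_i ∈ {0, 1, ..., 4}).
(a_0, …, a_4) = (3, 1, 1, 1, 1)

v_5(7/4) = 0 (numerator and denominator both coprime to 5), so x ∈ ℤ_5^×. Compute digits iteratively via a_i = x_i mod 5, x_{i+1} = (x_i − a_i)/5, with x_0 = x:
  x_0 = 7/4;  a_0 = 3;  x_1 = (x_0 − 3)/5 = -1/4
  x_1 = -1/4;  a_1 = 1;  x_2 = (x_1 − 1)/5 = -1/4
  x_2 = -1/4;  a_2 = 1;  x_3 = (x_2 − 1)/5 = -1/4
  x_3 = -1/4;  a_3 = 1;  x_4 = (x_3 − 1)/5 = -1/4
  x_4 = -1/4;  a_4 = 1;  x_5 = (x_4 − 1)/5 = -1/4
Digits: (3, 1, 1, 1, 1).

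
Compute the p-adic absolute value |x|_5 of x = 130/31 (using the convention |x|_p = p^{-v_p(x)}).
|130/31|_5 = 1/5

Step 1 — compute v_5(x) by factoring powers of 5 out of the numerator and denominator: v_5(130/31) = 1. Step 2 — apply |x|_p = p^{-v_p(x)} = 5^{-1} = 1/5.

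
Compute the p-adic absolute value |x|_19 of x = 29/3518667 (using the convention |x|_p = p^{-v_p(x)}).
|29/3518667|_19 = 130321

Step 1 — compute v_19(x) by factoring powers of 19 out of the numerator and denominator: v_19(29/3518667) = -4. Step 2 — apply |x|_p = p^{-v_p(x)} = 19^{4} = 130321.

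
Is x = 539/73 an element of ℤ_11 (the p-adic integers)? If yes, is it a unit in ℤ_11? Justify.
x ∈ ℤ_11 but not a unit; v_11(x) = 1 > 0

ℤ_11 = {x ∈ ℚ_11 : v_11(x) ≥ 0} and ℤ_11^× = {x ∈ ℤ_11 : v_11(x) = 0}. Here v_11(539/73) = v_11(num) − v_11(den) = 1; compare against these criteria.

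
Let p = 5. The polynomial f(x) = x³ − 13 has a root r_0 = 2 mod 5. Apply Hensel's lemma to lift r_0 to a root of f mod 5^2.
r_1 = 17 (mod 25)

Hensel: r_{i+1} = r_i − f(r_i)/f′(r_i) mod 5^{i+2}, where f′(x) = 3x². Iterate:
  r_0 = 2 (mod 5)
  r_1 = 17 (mod 25)
Final: r = 17 with f(r) ≡ 0 mod 5^2.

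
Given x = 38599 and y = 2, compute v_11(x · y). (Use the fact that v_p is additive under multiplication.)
v_11(77198) = 3

v_p(x) = 3 (factor: 38599 = 11^3 · 29); v_p(y) = 0 (factor: 2 = 11^0 · 2). Additivity: v_p(xy) = v_p(x) + v_p(y) = 3 + 0 = 3. (Direct check: xy = 77198 = 11^3 · (58).)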